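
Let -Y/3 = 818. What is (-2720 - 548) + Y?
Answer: -5722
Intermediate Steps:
Y = -2454 (Y = -3*818 = -2454)
(-2720 - 548) + Y = (-2720 - 548) - 2454 = -3268 - 2454 = -5722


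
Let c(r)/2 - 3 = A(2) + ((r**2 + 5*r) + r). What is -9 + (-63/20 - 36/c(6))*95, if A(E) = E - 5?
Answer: -332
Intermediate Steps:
A(E) = -5 + E
c(r) = 2*r**2 + 12*r (c(r) = 6 + 2*((-5 + 2) + ((r**2 + 5*r) + r)) = 6 + 2*(-3 + (r**2 + 6*r)) = 6 + 2*(-3 + r**2 + 6*r) = 6 + (-6 + 2*r**2 + 12*r) = 2*r**2 + 12*r)
-9 + (-63/20 - 36/c(6))*95 = -9 + (-63/20 - 36*1/(12*(6 + 6)))*95 = -9 + (-63*1/20 - 36/(2*6*12))*95 = -9 + (-63/20 - 36/144)*95 = -9 + (-63/20 - 36*1/144)*95 = -9 + (-63/20 - 1/4)*95 = -9 - 17/5*95 = -9 - 323 = -332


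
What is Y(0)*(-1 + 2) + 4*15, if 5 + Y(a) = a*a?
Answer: 55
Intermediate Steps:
Y(a) = -5 + a**2 (Y(a) = -5 + a*a = -5 + a**2)
Y(0)*(-1 + 2) + 4*15 = (-5 + 0**2)*(-1 + 2) + 4*15 = (-5 + 0)*1 + 60 = -5*1 + 60 = -5 + 60 = 55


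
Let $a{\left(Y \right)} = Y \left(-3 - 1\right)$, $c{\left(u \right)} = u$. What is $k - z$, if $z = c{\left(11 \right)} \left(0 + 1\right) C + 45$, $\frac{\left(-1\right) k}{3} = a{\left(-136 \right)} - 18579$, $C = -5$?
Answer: $54115$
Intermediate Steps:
$a{\left(Y \right)} = - 4 Y$ ($a{\left(Y \right)} = Y \left(-4\right) = - 4 Y$)
$k = 54105$ ($k = - 3 \left(\left(-4\right) \left(-136\right) - 18579\right) = - 3 \left(544 - 18579\right) = \left(-3\right) \left(-18035\right) = 54105$)
$z = -10$ ($z = 11 \left(0 + 1\right) \left(-5\right) + 45 = 11 \cdot 1 \left(-5\right) + 45 = 11 \left(-5\right) + 45 = -55 + 45 = -10$)
$k - z = 54105 - -10 = 54105 + 10 = 54115$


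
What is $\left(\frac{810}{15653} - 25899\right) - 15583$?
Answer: $- \frac{649316936}{15653} \approx -41482.0$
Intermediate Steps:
$\left(\frac{810}{15653} - 25899\right) - 15583 = - \frac{405396237}{15653} - 15583 = - \frac{649316936}{15653}$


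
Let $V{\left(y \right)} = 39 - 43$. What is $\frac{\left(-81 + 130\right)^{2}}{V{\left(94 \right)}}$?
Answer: $- \frac{2401}{4} \approx -600.25$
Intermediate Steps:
$V{\left(y \right)} = -4$ ($V{\left(y \right)} = 39 - 43 = -4$)
$\frac{\left(-81 + 130\right)^{2}}{V{\left(94 \right)}} = \frac{\left(-81 + 130\right)^{2}}{-4} = 49^{2} \left(- \frac{1}{4}\right) = 2401 \left(- \frac{1}{4}\right) = - \frac{2401}{4}$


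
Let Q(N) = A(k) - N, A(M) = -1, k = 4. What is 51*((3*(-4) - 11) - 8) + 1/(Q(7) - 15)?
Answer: -36364/23 ≈ -1581.0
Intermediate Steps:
Q(N) = -1 - N
51*((3*(-4) - 11) - 8) + 1/(Q(7) - 15) = 51*((3*(-4) - 11) - 8) + 1/((-1 - 1*7) - 15) = 51*((-12 - 11) - 8) + 1/((-1 - 7) - 15) = 51*(-23 - 8) + 1/(-8 - 15) = 51*(-31) + 1/(-23) = -1581 - 1/23 = -36364/23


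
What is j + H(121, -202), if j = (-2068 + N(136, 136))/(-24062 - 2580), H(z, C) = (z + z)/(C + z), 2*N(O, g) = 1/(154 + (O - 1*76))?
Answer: -2687778449/923624856 ≈ -2.9100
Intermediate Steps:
N(O, g) = 1/(2*(78 + O)) (N(O, g) = 1/(2*(154 + (O - 1*76))) = 1/(2*(154 + (O - 76))) = 1/(2*(154 + (-76 + O))) = 1/(2*(78 + O)))
H(z, C) = 2*z/(C + z) (H(z, C) = (2*z)/(C + z) = 2*z/(C + z))
j = 885103/11402776 (j = (-2068 + 1/(2*(78 + 136)))/(-24062 - 2580) = (-2068 + (½)/214)/(-26642) = (-2068 + (½)*(1/214))*(-1/26642) = (-2068 + 1/428)*(-1/26642) = -885103/428*(-1/26642) = 885103/11402776 ≈ 0.077622)
j + H(121, -202) = 885103/11402776 + 2*121/(-202 + 121) = 885103/11402776 + 2*121/(-81) = 885103/11402776 + 2*121*(-1/81) = 885103/11402776 - 242/81 = -2687778449/923624856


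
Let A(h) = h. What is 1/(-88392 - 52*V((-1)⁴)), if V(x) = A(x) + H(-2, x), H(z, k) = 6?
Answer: -1/88756 ≈ -1.1267e-5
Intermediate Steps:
V(x) = 6 + x (V(x) = x + 6 = 6 + x)
1/(-88392 - 52*V((-1)⁴)) = 1/(-88392 - 52*(6 + (-1)⁴)) = 1/(-88392 - 52*(6 + 1)) = 1/(-88392 - 52*7) = 1/(-88392 - 364) = 1/(-88756) = -1/88756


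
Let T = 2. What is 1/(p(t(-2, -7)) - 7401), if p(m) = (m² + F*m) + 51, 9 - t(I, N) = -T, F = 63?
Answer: -1/6536 ≈ -0.00015300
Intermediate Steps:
t(I, N) = 11 (t(I, N) = 9 - (-1)*2 = 9 - 1*(-2) = 9 + 2 = 11)
p(m) = 51 + m² + 63*m (p(m) = (m² + 63*m) + 51 = 51 + m² + 63*m)
1/(p(t(-2, -7)) - 7401) = 1/((51 + 11² + 63*11) - 7401) = 1/((51 + 121 + 693) - 7401) = 1/(865 - 7401) = 1/(-6536) = -1/6536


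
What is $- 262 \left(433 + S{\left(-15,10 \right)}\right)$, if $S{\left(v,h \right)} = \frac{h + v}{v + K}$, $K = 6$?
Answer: $- \frac{1022324}{9} \approx -1.1359 \cdot 10^{5}$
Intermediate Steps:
$S{\left(v,h \right)} = \frac{h + v}{6 + v}$ ($S{\left(v,h \right)} = \frac{h + v}{v + 6} = \frac{h + v}{6 + v}$)
$- 262 \left(433 + S{\left(-15,10 \right)}\right) = - 262 \left(433 + \frac{10 - 15}{6 - 15}\right) = - 262 \left(433 + \frac{1}{-9} \left(-5\right)\right) = - 262 \left(433 - - \frac{5}{9}\right) = - 262 \left(433 + \frac{5}{9}\right) = \left(-262\right) \frac{3902}{9} = - \frac{1022324}{9}$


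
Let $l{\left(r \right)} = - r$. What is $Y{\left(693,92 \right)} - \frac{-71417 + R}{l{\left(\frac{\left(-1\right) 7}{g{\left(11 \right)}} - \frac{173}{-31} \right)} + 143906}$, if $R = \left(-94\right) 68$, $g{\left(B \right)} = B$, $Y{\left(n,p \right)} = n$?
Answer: $\frac{34032223049}{49070260} \approx 693.54$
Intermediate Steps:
$R = -6392$
$Y{\left(693,92 \right)} - \frac{-71417 + R}{l{\left(\frac{\left(-1\right) 7}{g{\left(11 \right)}} - \frac{173}{-31} \right)} + 143906} = 693 - \frac{-71417 - 6392}{- (\frac{\left(-1\right) 7}{11} - \frac{173}{-31}) + 143906} = 693 - - \frac{77809}{- (\left(-7\right) \frac{1}{11} - - \frac{173}{31}) + 143906} = 693 - - \frac{77809}{- (- \frac{7}{11} + \frac{173}{31}) + 143906} = 693 - - \frac{77809}{\left(-1\right) \frac{1686}{341} + 143906} = 693 - - \frac{77809}{- \frac{1686}{341} + 143906} = 693 - - \frac{77809}{\frac{49070260}{341}} = 693 - \left(-77809\right) \frac{341}{49070260} = 693 - - \frac{26532869}{49070260} = 693 + \frac{26532869}{49070260} = \frac{34032223049}{49070260}$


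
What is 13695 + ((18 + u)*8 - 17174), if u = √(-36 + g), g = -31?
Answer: -3335 + 8*I*√67 ≈ -3335.0 + 65.483*I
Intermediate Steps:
u = I*√67 (u = √(-36 - 31) = √(-67) = I*√67 ≈ 8.1853*I)
13695 + ((18 + u)*8 - 17174) = 13695 + ((18 + I*√67)*8 - 17174) = 13695 + ((144 + 8*I*√67) - 17174) = 13695 + (-17030 + 8*I*√67) = -3335 + 8*I*√67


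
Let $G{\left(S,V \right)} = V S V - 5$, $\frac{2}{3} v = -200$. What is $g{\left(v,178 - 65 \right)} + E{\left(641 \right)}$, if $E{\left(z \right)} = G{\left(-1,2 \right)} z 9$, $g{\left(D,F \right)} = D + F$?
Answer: $-52108$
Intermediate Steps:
$v = -300$ ($v = \frac{3}{2} \left(-200\right) = -300$)
$G{\left(S,V \right)} = -5 + S V^{2}$ ($G{\left(S,V \right)} = S V V - 5 = S V^{2} - 5 = -5 + S V^{2}$)
$E{\left(z \right)} = - 81 z$ ($E{\left(z \right)} = \left(-5 - 2^{2}\right) z 9 = \left(-5 - 4\right) z 9 = - 9 z 9 = - 81 z$)
$g{\left(v,178 - 65 \right)} + E{\left(641 \right)} = \left(-300 + \left(178 - 65\right)\right) - 51921 = \left(-300 + 113\right) - 51921 = -187 - 51921 = -52108$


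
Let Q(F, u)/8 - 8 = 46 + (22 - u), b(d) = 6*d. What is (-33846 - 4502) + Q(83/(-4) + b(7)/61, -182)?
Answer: -36284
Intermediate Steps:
Q(F, u) = 608 - 8*u (Q(F, u) = 64 + 8*(46 + (22 - u)) = 64 + 8*(68 - u) = 64 + (544 - 8*u) = 608 - 8*u)
(-33846 - 4502) + Q(83/(-4) + b(7)/61, -182) = (-33846 - 4502) + (608 - 8*(-182)) = -38348 + (608 + 1456) = -38348 + 2064 = -36284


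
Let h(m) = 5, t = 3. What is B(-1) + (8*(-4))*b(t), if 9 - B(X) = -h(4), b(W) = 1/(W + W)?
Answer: 26/3 ≈ 8.6667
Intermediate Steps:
b(W) = 1/(2*W)
B(X) = 14 (B(X) = 9 - (-1)*5 = 9 - 1*(-5) = 9 + 5 = 14)
B(-1) + (8*(-4))*b(t) = 14 + (8*(-4))*((1/2)/3) = 14 - 16/3 = 26/3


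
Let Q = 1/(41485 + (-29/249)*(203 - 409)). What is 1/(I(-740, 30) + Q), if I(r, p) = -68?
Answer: -10335739/702830003 ≈ -0.014706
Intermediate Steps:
Q = 249/10335739 (Q = 1/(41485 - 29*1/249*(-206)) = 1/(41485 - 29/249*(-206)) = 1/(41485 + 5974/249) = 1/(10335739/249) = 249/10335739 ≈ 2.4091e-5)
1/(I(-740, 30) + Q) = 1/(-68 + 249/10335739) = 1/(-702830003/10335739) = -10335739/702830003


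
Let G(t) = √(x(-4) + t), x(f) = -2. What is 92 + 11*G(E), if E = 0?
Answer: 92 + 11*I*√2 ≈ 92.0 + 15.556*I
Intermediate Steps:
G(t) = √(-2 + t)
92 + 11*G(E) = 92 + 11*√(-2 + 0) = 92 + 11*√(-2) = 92 + 11*(I*√2) = 92 + 11*I*√2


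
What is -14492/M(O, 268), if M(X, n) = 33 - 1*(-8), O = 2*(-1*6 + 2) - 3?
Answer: -14492/41 ≈ -353.46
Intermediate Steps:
O = -11 (O = 2*(-6 + 2) - 3 = 2*(-4) - 3 = -8 - 3 = -11)
M(X, n) = 41 (M(X, n) = 33 + 8 = 41)
-14492/M(O, 268) = -14492/41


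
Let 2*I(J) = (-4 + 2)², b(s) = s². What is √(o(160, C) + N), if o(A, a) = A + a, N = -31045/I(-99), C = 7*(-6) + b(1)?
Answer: 3*I*√6846/2 ≈ 124.11*I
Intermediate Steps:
I(J) = 2 (I(J) = (-4 + 2)²/2 = (½)*(-2)² = (½)*4 = 2)
C = -41 (C = 7*(-6) + 1² = -42 + 1 = -41)
N = -31045/2 ≈ -15523.
√(o(160, C) + N) = √((160 - 41) - 31045/2) = √(119 - 31045/2) = √(-30807/2) = 3*I*√6846/2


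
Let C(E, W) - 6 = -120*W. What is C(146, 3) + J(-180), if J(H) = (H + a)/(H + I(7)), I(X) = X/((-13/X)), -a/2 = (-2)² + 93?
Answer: -840844/2389 ≈ -351.96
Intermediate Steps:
C(E, W) = 6 - 120*W
a = -194 (a = -2*((-2)² + 93) = -2*(4 + 93) = -2*97 = -194)
I(X) = -X²/13 (I(X) = X*(-X/13) = -X²/13)
J(H) = (-194 + H)/(-49/13 + H) (J(H) = (H - 194)/(H - 1/13*7²) = (-194 + H)/(H - 1/13*49) = (-194 + H)/(H - 49/13) = (-194 + H)/(-49/13 + H))
C(146, 3) + J(-180) = (6 - 120*3) + 13*(-194 - 180)/(-49 + 13*(-180)) = (6 - 360) + 13*(-374)/(-49 - 2340) = -354 + 13*(-374)/(-2389) = -354 + 13*(-1/2389)*(-374) = -354 + 4862/2389 = -840844/2389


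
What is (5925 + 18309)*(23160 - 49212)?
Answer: -631344168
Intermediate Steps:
(5925 + 18309)*(23160 - 49212) = 24234*(-26052) = -631344168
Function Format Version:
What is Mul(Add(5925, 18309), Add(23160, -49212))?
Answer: -631344168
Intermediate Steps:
Mul(Add(5925, 18309), Add(23160, -49212)) = Mul(24234, -26052) = -631344168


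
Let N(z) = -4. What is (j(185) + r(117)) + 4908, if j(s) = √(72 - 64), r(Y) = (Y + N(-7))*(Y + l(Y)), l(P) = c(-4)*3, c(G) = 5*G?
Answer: 11349 + 2*√2 ≈ 11352.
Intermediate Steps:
l(P) = -60 (l(P) = (5*(-4))*3 = -20*3 = -60)
r(Y) = (-60 + Y)*(-4 + Y) (r(Y) = (Y - 4)*(Y - 60) = (-4 + Y)*(-60 + Y) = (-60 + Y)*(-4 + Y))
j(s) = 2*√2 (j(s) = √8 = 2*√2)
(j(185) + r(117)) + 4908 = (2*√2 + (240 + 117² - 64*117)) + 4908 = (2*√2 + (240 + 13689 - 7488)) + 4908 = (2*√2 + 6441) + 4908 = (6441 + 2*√2) + 4908 = 11349 + 2*√2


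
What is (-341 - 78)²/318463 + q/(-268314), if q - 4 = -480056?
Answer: 99992137115/42724040691 ≈ 2.3404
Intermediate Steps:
q = -480052 (q = 4 - 480056 = -480052)
(-341 - 78)²/318463 + q/(-268314) = (-341 - 78)²/318463 - 480052/(-268314) = (-419)²*(1/318463) - 480052*(-1/268314) = 175561*(1/318463) + 240026/134157 = 175561/318463 + 240026/134157 = 99992137115/42724040691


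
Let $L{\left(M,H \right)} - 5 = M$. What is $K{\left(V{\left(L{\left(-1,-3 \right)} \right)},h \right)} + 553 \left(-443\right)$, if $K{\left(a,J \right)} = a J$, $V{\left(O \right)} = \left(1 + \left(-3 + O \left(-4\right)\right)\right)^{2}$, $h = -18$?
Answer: $-250811$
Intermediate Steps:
$L{\left(M,H \right)} = 5 + M$
$V{\left(O \right)} = \left(-2 - 4 O\right)^{2}$ ($V{\left(O \right)} = \left(1 - \left(3 + 4 O\right)\right)^{2} = \left(-2 - 4 O\right)^{2}$)
$K{\left(a,J \right)} = J a$
$K{\left(V{\left(L{\left(-1,-3 \right)} \right)},h \right)} + 553 \left(-443\right) = - 18 \cdot 4 \left(1 + 2 \left(5 - 1\right)\right)^{2} + 553 \left(-443\right) = - 18 \cdot 4 \left(1 + 2 \cdot 4\right)^{2} - 244979 = - 18 \cdot 4 \left(1 + 8\right)^{2} - 244979 = - 18 \cdot 4 \cdot 9^{2} - 244979 = - 18 \cdot 4 \cdot 81 - 244979 = \left(-18\right) 324 - 244979 = -5832 - 244979 = -250811$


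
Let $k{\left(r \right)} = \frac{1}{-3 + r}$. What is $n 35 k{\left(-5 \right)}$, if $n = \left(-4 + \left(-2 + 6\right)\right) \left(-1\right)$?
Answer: $0$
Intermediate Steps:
$n = 0$ ($n = \left(-4 + 4\right) \left(-1\right) = 0 \left(-1\right) = 0$)
$n 35 k{\left(-5 \right)} = \frac{0 \cdot 35}{-3 - 5} = \frac{0}{-8} = 0 \left(- \frac{1}{8}\right) = 0$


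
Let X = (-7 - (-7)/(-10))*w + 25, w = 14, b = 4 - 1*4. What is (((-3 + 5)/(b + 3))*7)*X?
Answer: -1932/5 ≈ -386.40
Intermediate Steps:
b = 0 (b = 4 - 4 = 0)
X = -414/5 (X = (-7 - (-7)/(-10))*14 + 25 = (-7 - (-7)*(-1)/10)*14 + 25 = (-7 - 1*7/10)*14 + 25 = (-7 - 7/10)*14 + 25 = -77/10*14 + 25 = -539/5 + 25 = -414/5 ≈ -82.800)
(((-3 + 5)/(b + 3))*7)*X = (((-3 + 5)/(0 + 3))*7)*(-414/5) = ((2/3)*7)*(-414/5) = (14/3)*(-414/5) = -1932/5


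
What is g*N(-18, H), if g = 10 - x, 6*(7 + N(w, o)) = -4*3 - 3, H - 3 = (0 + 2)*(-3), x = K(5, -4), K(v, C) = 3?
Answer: -133/2 ≈ -66.500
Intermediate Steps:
x = 3
H = -3 (H = 3 + (0 + 2)*(-3) = 3 + 2*(-3) = 3 - 6 = -3)
N(w, o) = -19/2 (N(w, o) = -7 + (-4*3 - 3)/6 = -7 + (-12 - 3)/6 = -7 + (⅙)*(-15) = -7 - 5/2 = -19/2)
g = 7 (g = 10 - 1*3 = 10 - 3 = 7)
g*N(-18, H) = 7*(-19/2) = -133/2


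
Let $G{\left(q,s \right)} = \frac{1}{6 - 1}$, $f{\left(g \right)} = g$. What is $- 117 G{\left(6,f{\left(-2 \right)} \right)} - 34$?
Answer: $- \frac{287}{5} \approx -57.4$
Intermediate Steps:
$G{\left(q,s \right)} = \frac{1}{5}$
$- 117 G{\left(6,f{\left(-2 \right)} \right)} - 34 = \left(-117\right) \frac{1}{5} - 34 = - \frac{117}{5} - 34 = - \frac{287}{5}$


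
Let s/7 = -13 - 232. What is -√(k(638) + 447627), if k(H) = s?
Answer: -2*√111478 ≈ -667.77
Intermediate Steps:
s = -1715 (s = 7*(-13 - 232) = 7*(-245) = -1715)
k(H) = -1715
-√(k(638) + 447627) = -√(-1715 + 447627) = -√445912 = -2*√111478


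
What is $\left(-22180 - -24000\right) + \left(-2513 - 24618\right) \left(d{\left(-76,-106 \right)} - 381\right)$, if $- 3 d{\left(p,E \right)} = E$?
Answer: $\frac{28140307}{3} \approx 9.3801 \cdot 10^{6}$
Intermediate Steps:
$d{\left(p,E \right)} = - \frac{E}{3}$
$\left(-22180 - -24000\right) + \left(-2513 - 24618\right) \left(d{\left(-76,-106 \right)} - 381\right) = \left(-22180 - -24000\right) + \left(-2513 - 24618\right) \left(\left(- \frac{1}{3}\right) \left(-106\right) - 381\right) = \left(-22180 + 24000\right) - 27131 \left(\frac{106}{3} - 381\right) = 1820 - 27131 \left(\frac{106}{3} - 381\right) = 1820 - - \frac{28134847}{3} = 1820 + \frac{28134847}{3} = \frac{28140307}{3}$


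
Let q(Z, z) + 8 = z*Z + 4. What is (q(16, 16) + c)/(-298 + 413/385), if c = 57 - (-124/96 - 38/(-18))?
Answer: -1220395/1175832 ≈ -1.0379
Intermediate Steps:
c = 4045/72 (c = 57 - (-124*1/96 - 38*(-1/18)) = 57 - (-31/24 + 19/9) = 57 - 1*59/72 = 57 - 59/72 = 4045/72 ≈ 56.181)
q(Z, z) = -4 + Z*z (q(Z, z) = -8 + (z*Z + 4) = -8 + (Z*z + 4) = -8 + (4 + Z*z) = -4 + Z*z)
(q(16, 16) + c)/(-298 + 413/385) = ((-4 + 16*16) + 4045/72)/(-298 + 413/385) = ((-4 + 256) + 4045/72)/(-298 + 413*(1/385)) = (252 + 4045/72)/(-298 + 59/55) = 22189/(72*(-16331/55)) = (22189/72)*(-55/16331) = -1220395/1175832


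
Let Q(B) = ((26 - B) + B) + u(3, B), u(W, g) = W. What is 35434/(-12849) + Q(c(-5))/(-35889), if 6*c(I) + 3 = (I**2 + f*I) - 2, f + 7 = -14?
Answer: -141340383/51237529 ≈ -2.7585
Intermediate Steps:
f = -21 (f = -7 - 14 = -21)
c(I) = -5/6 - 7*I/2 + I**2/6 (c(I) = -1/2 + ((I**2 - 21*I) - 2)/6 = -1/2 + (-2 + I**2 - 21*I)/6 = -1/2 + (-1/3 - 7*I/2 + I**2/6) = -5/6 - 7*I/2 + I**2/6)
Q(B) = 29 (Q(B) = ((26 - B) + B) + 3 = 26 + 3 = 29)
35434/(-12849) + Q(c(-5))/(-35889) = 35434/(-12849) + 29/(-35889) = 35434*(-1/12849) + 29*(-1/35889) = -35434/12849 - 29/35889 = -141340383/51237529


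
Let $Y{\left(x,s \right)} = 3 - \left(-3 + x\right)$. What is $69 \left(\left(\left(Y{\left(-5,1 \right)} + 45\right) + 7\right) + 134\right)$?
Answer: $13593$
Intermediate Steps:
$Y{\left(x,s \right)} = 6 - x$ ($Y{\left(x,s \right)} = 3 - \left(-3 + x\right) = 6 - x$)
$69 \left(\left(\left(Y{\left(-5,1 \right)} + 45\right) + 7\right) + 134\right) = 69 \left(\left(\left(\left(6 - -5\right) + 45\right) + 7\right) + 134\right) = 69 \left(\left(\left(\left(6 + 5\right) + 45\right) + 7\right) + 134\right) = 69 \left(\left(\left(11 + 45\right) + 7\right) + 134\right) = 69 \left(\left(56 + 7\right) + 134\right) = 69 \left(63 + 134\right) = 69 \cdot 197 = 13593$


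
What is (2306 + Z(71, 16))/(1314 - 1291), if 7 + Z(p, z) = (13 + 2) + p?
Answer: 2385/23 ≈ 103.70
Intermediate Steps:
Z(p, z) = 8 + p (Z(p, z) = -7 + ((13 + 2) + p) = -7 + (15 + p) = 8 + p)
(2306 + Z(71, 16))/(1314 - 1291) = (2306 + (8 + 71))/(1314 - 1291) = (2306 + 79)/23 = 2385*(1/23) = 2385/23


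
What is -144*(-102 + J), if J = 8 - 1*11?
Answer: 15120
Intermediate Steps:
J = -3 (J = 8 - 11 = -3)
-144*(-102 + J) = -144*(-102 - 3) = -144*(-105) = 15120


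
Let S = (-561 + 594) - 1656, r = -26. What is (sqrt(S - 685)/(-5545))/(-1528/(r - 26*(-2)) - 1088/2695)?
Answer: 7007*I*sqrt(577)/1149547258 ≈ 0.00014642*I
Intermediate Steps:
S = -1623 (S = 33 - 1656 = -1623)
(sqrt(S - 685)/(-5545))/(-1528/(r - 26*(-2)) - 1088/2695) = (sqrt(-1623 - 685)/(-5545))/(-1528/(-26 - 26*(-2)) - 1088/2695) = (sqrt(-2308)*(-1/5545))/(-1528/(-26 + 52) - 1088*1/2695) = ((2*I*sqrt(577))*(-1/5545))/(-1528/26 - 1088/2695) = (-2*I*sqrt(577)/5545)/(-1528*1/26 - 1088/2695) = (-2*I*sqrt(577)/5545)/(-764/13 - 1088/2695) = (-2*I*sqrt(577)/5545)/(-2073124/35035) = -2*I*sqrt(577)/5545*(-35035/2073124) = 7007*I*sqrt(577)/1149547258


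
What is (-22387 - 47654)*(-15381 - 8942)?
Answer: 1703607243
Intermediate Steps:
(-22387 - 47654)*(-15381 - 8942) = -70041*(-24323) = 1703607243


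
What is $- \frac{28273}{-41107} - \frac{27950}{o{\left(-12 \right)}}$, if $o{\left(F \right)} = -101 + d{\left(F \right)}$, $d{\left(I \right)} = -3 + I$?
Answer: $\frac{576110159}{2384206} \approx 241.64$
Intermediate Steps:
$o{\left(F \right)} = -104 + F$ ($o{\left(F \right)} = -101 + \left(-3 + F\right) = -104 + F$)
$- \frac{28273}{-41107} - \frac{27950}{o{\left(-12 \right)}} = - \frac{28273}{-41107} - \frac{27950}{-104 - 12} = \left(-28273\right) \left(- \frac{1}{41107}\right) - \frac{27950}{-116} = \frac{28273}{41107} - - \frac{13975}{58} = \frac{28273}{41107} + \frac{13975}{58} = \frac{576110159}{2384206}$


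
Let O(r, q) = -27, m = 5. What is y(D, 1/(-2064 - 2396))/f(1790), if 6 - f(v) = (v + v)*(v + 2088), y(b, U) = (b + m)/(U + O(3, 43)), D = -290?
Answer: -635550/835916460757 ≈ -7.6030e-7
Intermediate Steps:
y(b, U) = (5 + b)/(-27 + U) (y(b, U) = (b + 5)/(U - 27) = (5 + b)/(-27 + U))
f(v) = 6 - 2*v*(2088 + v) (f(v) = 6 - (v + v)*(v + 2088) = 6 - 2*v*(2088 + v))
y(D, 1/(-2064 - 2396))/f(1790) = ((5 - 290)/(-27 + 1/(-2064 - 2396)))/(6 - 4176*1790 - 2*1790**2) = (-285/(-27 + 1/(-4460)))/(6 - 7475040 - 2*3204100) = (-285/(-27 - 1/4460))/(6 - 7475040 - 6408200) = (-285/(-120421/4460))/(-13883234) = -4460/120421*(-285)*(-1/13883234) = (1271100/120421)*(-1/13883234) = -635550/835916460757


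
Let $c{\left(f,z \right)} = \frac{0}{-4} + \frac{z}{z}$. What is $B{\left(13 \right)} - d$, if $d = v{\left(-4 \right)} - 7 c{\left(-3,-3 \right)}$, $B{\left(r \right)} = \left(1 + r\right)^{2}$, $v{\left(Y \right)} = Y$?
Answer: $207$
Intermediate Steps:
$c{\left(f,z \right)} = 1$ ($c{\left(f,z \right)} = 0 \left(- \frac{1}{4}\right) + 1 = 0 + 1 = 1$)
$d = -11$ ($d = -4 - 7 = -11$)
$B{\left(13 \right)} - d = \left(1 + 13\right)^{2} - -11 = 14^{2} + 11 = 196 + 11 = 207$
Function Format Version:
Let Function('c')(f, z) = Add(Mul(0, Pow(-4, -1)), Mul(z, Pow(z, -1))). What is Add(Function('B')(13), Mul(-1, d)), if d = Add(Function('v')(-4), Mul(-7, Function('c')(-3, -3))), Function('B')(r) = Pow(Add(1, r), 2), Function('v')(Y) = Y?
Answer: 207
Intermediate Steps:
Function('c')(f, z) = 1 (Function('c')(f, z) = Add(Mul(0, Rational(-1, 4)), 1) = Add(0, 1) = 1)
d = -11 (d = Add(-4, Mul(-7, 1)) = Add(-4, -7) = -11)
Add(Function('B')(13), Mul(-1, d)) = Add(Pow(Add(1, 13), 2), Mul(-1, -11)) = Add(Pow(14, 2), 11) = Add(196, 11) = 207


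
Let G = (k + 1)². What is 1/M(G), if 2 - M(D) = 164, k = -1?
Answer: -1/162 ≈ -0.0061728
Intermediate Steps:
G = 0 (G = (-1 + 1)² = 0² = 0)
M(D) = -162 (M(D) = 2 - 1*164 = 2 - 164 = -162)
1/M(G) = 1/(-162) = -1/162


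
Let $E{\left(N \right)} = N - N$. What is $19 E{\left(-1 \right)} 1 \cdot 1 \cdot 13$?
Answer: $0$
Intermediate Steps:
$E{\left(N \right)} = 0$
$19 E{\left(-1 \right)} 1 \cdot 1 \cdot 13 = 19 \cdot 0 \cdot 1 \cdot 1 \cdot 13 = 19 \cdot 0 \cdot 1 \cdot 13 = 19 \cdot 0 \cdot 13 = 0 \cdot 13 = 0$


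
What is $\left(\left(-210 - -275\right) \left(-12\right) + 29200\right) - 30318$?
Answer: $-1898$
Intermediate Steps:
$\left(\left(-210 - -275\right) \left(-12\right) + 29200\right) - 30318 = \left(\left(-210 + 275\right) \left(-12\right) + 29200\right) - 30318 = \left(65 \left(-12\right) + 29200\right) - 30318 = \left(-780 + 29200\right) - 30318 = 28420 - 30318 = -1898$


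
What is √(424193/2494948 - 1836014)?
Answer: I*√2857188897015596223/1247474 ≈ 1355.0*I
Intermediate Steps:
√(424193/2494948 - 1836014) = √(-4580759033079/2494948) = I*√2857188897015596223/1247474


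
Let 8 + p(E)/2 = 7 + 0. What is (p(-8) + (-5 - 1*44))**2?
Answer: 2601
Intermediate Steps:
p(E) = -2 (p(E) = -16 + 2*(7 + 0) = -16 + 2*7 = -16 + 14 = -2)
(p(-8) + (-5 - 1*44))**2 = (-2 + (-5 - 1*44))**2 = (-2 + (-5 - 44))**2 = (-2 - 49)**2 = (-51)**2 = 2601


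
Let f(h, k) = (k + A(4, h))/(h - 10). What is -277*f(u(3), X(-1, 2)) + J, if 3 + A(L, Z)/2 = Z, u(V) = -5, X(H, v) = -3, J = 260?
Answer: -1363/15 ≈ -90.867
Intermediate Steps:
A(L, Z) = -6 + 2*Z
f(h, k) = (-6 + k + 2*h)/(-10 + h) (f(h, k) = (k + (-6 + 2*h))/(h - 10) = (-6 + k + 2*h)/(-10 + h))
-277*f(u(3), X(-1, 2)) + J = -277*(-6 - 3 + 2*(-5))/(-10 - 5) + 260 = -277*(-6 - 3 - 10)/(-15) + 260 = -(-277)*(-19)/15 + 260 = -277*19/15 + 260 = -5263/15 + 260 = -1363/15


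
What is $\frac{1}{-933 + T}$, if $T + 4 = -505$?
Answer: $- \frac{1}{1442} \approx -0.00069348$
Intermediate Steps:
$T = -509$ ($T = -4 - 505 = -509$)
$\frac{1}{-933 + T} = \frac{1}{-933 - 509} = \frac{1}{-1442} = - \frac{1}{1442}$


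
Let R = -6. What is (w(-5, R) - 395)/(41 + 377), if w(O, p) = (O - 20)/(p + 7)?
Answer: -210/209 ≈ -1.0048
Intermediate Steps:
w(O, p) = (-20 + O)/(7 + p)
(w(-5, R) - 395)/(41 + 377) = ((-20 - 5)/(7 - 6) - 395)/(41 + 377) = (-25/1 - 395)/418 = (1*(-25) - 395)*(1/418) = (-25 - 395)*(1/418) = -420*1/418 = -210/209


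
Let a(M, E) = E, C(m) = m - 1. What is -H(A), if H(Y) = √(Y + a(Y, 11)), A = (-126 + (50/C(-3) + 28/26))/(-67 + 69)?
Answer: -I*√39013/26 ≈ -7.5968*I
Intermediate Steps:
C(m) = -1 + m
A = -3573/52 (A = (-126 + (50/(-1 - 3) + 28/26))/(-67 + 69) = (-126 + (50/(-4) + 28*(1/26)))/2 = (-126 + (50*(-¼) + 14/13))*(½) = (-126 + (-25/2 + 14/13))*(½) = (-126 - 297/26)*(½) = -3573/26*½ = -3573/52 ≈ -68.712)
H(Y) = √(11 + Y) (H(Y) = √(Y + 11) = √(11 + Y))
-H(A) = -√(11 - 3573/52) = -√(-3001/52) = -I*√39013/26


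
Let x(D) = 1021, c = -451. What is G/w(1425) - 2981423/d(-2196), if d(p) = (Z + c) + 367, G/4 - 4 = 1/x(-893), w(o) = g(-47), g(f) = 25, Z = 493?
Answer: -15218827803/2087945 ≈ -7288.9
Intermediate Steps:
w(o) = 25
G = 16340/1021 (G = 16 + 4/1021 = 16340/1021 ≈ 16.004)
d(p) = 409 (d(p) = (493 - 451) + 367 = 42 + 367 = 409)
G/w(1425) - 2981423/d(-2196) = (16340/1021)/25 - 2981423/409 = (16340/1021)*(1/25) - 2981423*1/409 = 3268/5105 - 2981423/409 = -15218827803/2087945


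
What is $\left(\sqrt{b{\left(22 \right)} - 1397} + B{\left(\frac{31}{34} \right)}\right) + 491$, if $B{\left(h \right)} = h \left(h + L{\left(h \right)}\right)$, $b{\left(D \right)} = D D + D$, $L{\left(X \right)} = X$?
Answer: $\frac{284759}{578} + 9 i \sqrt{11} \approx 492.66 + 29.85 i$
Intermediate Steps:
$b{\left(D \right)} = D + D^{2}$ ($b{\left(D \right)} = D^{2} + D = D + D^{2}$)
$B{\left(h \right)} = 2 h^{2}$ ($B{\left(h \right)} = h \left(h + h\right) = h 2 h = 2 h^{2}$)
$\left(\sqrt{b{\left(22 \right)} - 1397} + B{\left(\frac{31}{34} \right)}\right) + 491 = \left(\sqrt{22 \left(1 + 22\right) - 1397} + 2 \left(\frac{31}{34}\right)^{2}\right) + 491 = \left(\sqrt{22 \cdot 23 - 1397} + 2 \left(31 \cdot \frac{1}{34}\right)^{2}\right) + 491 = \left(\sqrt{506 - 1397} + 2 \left(\frac{31}{34}\right)^{2}\right) + 491 = \left(\sqrt{-891} + 2 \cdot \frac{961}{1156}\right) + 491 = \left(9 i \sqrt{11} + \frac{961}{578}\right) + 491 = \left(\frac{961}{578} + 9 i \sqrt{11}\right) + 491 = \frac{284759}{578} + 9 i \sqrt{11}$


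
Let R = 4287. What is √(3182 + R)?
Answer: √7469 ≈ 86.423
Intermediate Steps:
√(3182 + R) = √(3182 + 4287) = √7469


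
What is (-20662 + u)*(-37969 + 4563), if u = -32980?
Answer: 1791964652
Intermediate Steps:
(-20662 + u)*(-37969 + 4563) = (-20662 - 32980)*(-37969 + 4563) = -53642*(-33406) = 1791964652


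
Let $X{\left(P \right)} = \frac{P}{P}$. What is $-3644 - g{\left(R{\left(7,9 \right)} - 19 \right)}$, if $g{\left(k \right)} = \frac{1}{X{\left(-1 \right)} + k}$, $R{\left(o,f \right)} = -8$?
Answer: $- \frac{94743}{26} \approx -3644.0$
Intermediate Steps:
$X{\left(P \right)} = 1$
$g{\left(k \right)} = \frac{1}{1 + k}$
$-3644 - g{\left(R{\left(7,9 \right)} - 19 \right)} = -3644 - \frac{1}{1 - 27} = -3644 - \frac{1}{-26} = -3644 - - \frac{1}{26} = -3644 + \frac{1}{26} = - \frac{94743}{26}$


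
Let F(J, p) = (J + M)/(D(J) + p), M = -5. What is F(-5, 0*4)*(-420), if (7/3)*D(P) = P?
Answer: -1960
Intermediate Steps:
D(P) = 3*P/7
F(J, p) = (-5 + J)/(p + 3*J/7) (F(J, p) = (J - 5)/(3*J/7 + p) = (-5 + J)/(p + 3*J/7))
F(-5, 0*4)*(-420) = (7*(-5 - 5)/(3*(-5) + 7*(0*4)))*(-420) = (7*(-10)/(-15 + 7*0))*(-420) = (7*(-10)/(-15 + 0))*(-420) = (7*(-10)/(-15))*(-420) = (7*(-1/15)*(-10))*(-420) = (14/3)*(-420) = -1960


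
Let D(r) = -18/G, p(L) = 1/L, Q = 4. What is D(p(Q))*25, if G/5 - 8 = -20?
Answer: 15/2 ≈ 7.5000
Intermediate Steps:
G = -60 (G = 40 + 5*(-20) = 40 - 100 = -60)
D(r) = 3/10 (D(r) = -18/(-60) = -18*(-1/60) = 3/10)
D(p(Q))*25 = (3/10)*25 = 15/2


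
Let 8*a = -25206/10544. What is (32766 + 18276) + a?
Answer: 2152734789/42176 ≈ 51042.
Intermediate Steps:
a = -12603/42176 (a = (-25206/10544)/8 = (-25206*1/10544)/8 = (1/8)*(-12603/5272) = -12603/42176 ≈ -0.29882)
(32766 + 18276) + a = (32766 + 18276) - 12603/42176 = 51042 - 12603/42176 = 2152734789/42176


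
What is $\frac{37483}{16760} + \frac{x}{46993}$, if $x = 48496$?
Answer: $\frac{2574231579}{787602680} \approx 3.2684$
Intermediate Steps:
$\frac{37483}{16760} + \frac{x}{46993} = \frac{37483}{16760} + \frac{48496}{46993} = \frac{2574231579}{787602680}$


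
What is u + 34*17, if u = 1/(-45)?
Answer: 26009/45 ≈ 577.98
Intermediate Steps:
u = -1/45 ≈ -0.022222
u + 34*17 = -1/45 + 34*17 = -1/45 + 578 = 26009/45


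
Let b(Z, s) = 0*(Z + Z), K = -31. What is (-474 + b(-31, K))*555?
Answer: -263070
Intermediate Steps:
b(Z, s) = 0 (b(Z, s) = 0*(2*Z) = 0)
(-474 + b(-31, K))*555 = (-474 + 0)*555 = -474*555 = -263070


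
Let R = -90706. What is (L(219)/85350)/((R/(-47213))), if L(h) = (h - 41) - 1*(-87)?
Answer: 80719/49946820 ≈ 0.0016161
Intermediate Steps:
L(h) = 46 + h (L(h) = (-41 + h) + 87 = 46 + h)
(L(219)/85350)/((R/(-47213))) = ((46 + 219)/85350)/((-90706/(-47213))) = (265*(1/85350))/((-90706*(-1/47213))) = 53/(17070*(2926/1523)) = (53/17070)*(1523/2926) = 80719/49946820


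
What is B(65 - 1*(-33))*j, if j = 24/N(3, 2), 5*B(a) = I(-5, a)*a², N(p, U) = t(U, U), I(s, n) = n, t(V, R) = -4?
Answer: -5647152/5 ≈ -1.1294e+6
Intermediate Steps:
N(p, U) = -4
B(a) = a³/5 (B(a) = (a*a²)/5 = a³/5)
j = -6 (j = 24/(-4) = 24*(-¼) = -6)
B(65 - 1*(-33))*j = ((65 - 1*(-33))³/5)*(-6) = ((65 + 33)³/5)*(-6) = ((⅕)*98³)*(-6) = ((⅕)*941192)*(-6) = (941192/5)*(-6) = -5647152/5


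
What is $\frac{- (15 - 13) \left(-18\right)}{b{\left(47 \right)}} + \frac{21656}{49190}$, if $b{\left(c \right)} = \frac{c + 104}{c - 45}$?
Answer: $\frac{3405868}{3713845} \approx 0.91707$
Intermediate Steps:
$b{\left(c \right)} = \frac{104 + c}{-45 + c}$
$\frac{- (15 - 13) \left(-18\right)}{b{\left(47 \right)}} + \frac{21656}{49190} = \frac{- (15 - 13) \left(-18\right)}{\frac{1}{-45 + 47} \left(104 + 47\right)} + \frac{21656}{49190} = \frac{\left(-1\right) 2 \left(-18\right)}{\frac{1}{2} \cdot 151} + 21656 \cdot \frac{1}{49190} = \frac{\left(-2\right) \left(-18\right)}{\frac{1}{2} \cdot 151} + \frac{10828}{24595} = \frac{36}{\frac{151}{2}} + \frac{10828}{24595} = 36 \cdot \frac{2}{151} + \frac{10828}{24595} = \frac{72}{151} + \frac{10828}{24595} = \frac{3405868}{3713845}$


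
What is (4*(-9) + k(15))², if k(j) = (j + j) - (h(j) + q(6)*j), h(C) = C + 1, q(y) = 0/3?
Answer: 484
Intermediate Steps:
q(y) = 0 (q(y) = 0*(⅓) = 0)
h(C) = 1 + C
k(j) = -1 + j (k(j) = (j + j) - ((1 + j) + 0*j) = 2*j - ((1 + j) + 0) = 2*j - (1 + j) = 2*j + (-1 - j) = -1 + j)
(4*(-9) + k(15))² = (4*(-9) + (-1 + 15))² = (-36 + 14)² = (-22)² = 484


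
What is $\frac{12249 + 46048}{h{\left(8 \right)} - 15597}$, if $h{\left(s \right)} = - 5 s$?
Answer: $- \frac{58297}{15637} \approx -3.7281$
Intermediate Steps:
$\frac{12249 + 46048}{h{\left(8 \right)} - 15597} = \frac{12249 + 46048}{\left(-5\right) 8 - 15597} = \frac{58297}{-40 - 15597} = \frac{58297}{-15637} = 58297 \left(- \frac{1}{15637}\right) = - \frac{58297}{15637}$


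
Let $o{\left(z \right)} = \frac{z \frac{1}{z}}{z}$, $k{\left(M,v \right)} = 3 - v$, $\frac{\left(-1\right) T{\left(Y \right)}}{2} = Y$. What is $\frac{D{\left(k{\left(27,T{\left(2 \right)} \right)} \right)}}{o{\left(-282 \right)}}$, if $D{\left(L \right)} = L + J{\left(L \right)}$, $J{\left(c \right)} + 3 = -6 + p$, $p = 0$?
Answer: $564$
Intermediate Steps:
$J{\left(c \right)} = -9$ ($J{\left(c \right)} = -3 + \left(-6 + 0\right) = -3 - 6 = -9$)
$T{\left(Y \right)} = - 2 Y$
$o{\left(z \right)} = \frac{1}{z}$ ($o{\left(z \right)} = 1 \frac{1}{z} = \frac{1}{z}$)
$D{\left(L \right)} = -9 + L$ ($D{\left(L \right)} = L - 9 = -9 + L$)
$\frac{D{\left(k{\left(27,T{\left(2 \right)} \right)} \right)}}{o{\left(-282 \right)}} = \frac{-9 - \left(-3 - 4\right)}{\frac{1}{-282}} = \frac{-9 + \left(3 - -4\right)}{- \frac{1}{282}} = \left(-9 + \left(3 + 4\right)\right) \left(-282\right) = \left(-9 + 7\right) \left(-282\right) = \left(-2\right) \left(-282\right) = 564$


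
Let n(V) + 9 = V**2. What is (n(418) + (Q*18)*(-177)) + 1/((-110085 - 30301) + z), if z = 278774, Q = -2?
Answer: 25060267757/138388 ≈ 1.8109e+5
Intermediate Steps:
n(V) = -9 + V**2
(n(418) + (Q*18)*(-177)) + 1/((-110085 - 30301) + z) = ((-9 + 418**2) - 2*18*(-177)) + 1/((-110085 - 30301) + 278774) = ((-9 + 174724) - 36*(-177)) + 1/(-140386 + 278774) = (174715 + 6372) + 1/138388 = 181087 + 1/138388 = 25060267757/138388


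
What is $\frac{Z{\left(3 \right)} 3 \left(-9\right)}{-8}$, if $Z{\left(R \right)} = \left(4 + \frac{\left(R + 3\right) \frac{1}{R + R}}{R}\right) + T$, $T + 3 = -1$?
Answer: $\frac{9}{8} \approx 1.125$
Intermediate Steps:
$T = -4$ ($T = -3 - 1 = -4$)
$Z{\left(R \right)} = \frac{3 + R}{2 R^{2}}$ ($Z{\left(R \right)} = \left(4 + \frac{\left(R + 3\right) \frac{1}{R + R}}{R}\right) - 4 = \left(4 + \frac{\left(3 + R\right) \frac{1}{2 R}}{R}\right) - 4 = \left(4 + \frac{\frac{1}{2} \frac{1}{R} \left(3 + R\right)}{R}\right) - 4 = \left(4 + \frac{3 + R}{2 R^{2}}\right) - 4 = \frac{3 + R}{2 R^{2}}$)
$\frac{Z{\left(3 \right)} 3 \left(-9\right)}{-8} = \frac{\frac{3 + 3}{2 \cdot 9} \cdot 3 \left(-9\right)}{-8} = \frac{1}{2} \cdot \frac{1}{9} \cdot 6 \left(-27\right) \left(- \frac{1}{8}\right) = \frac{1}{3} \left(-27\right) \left(- \frac{1}{8}\right) = \left(-9\right) \left(- \frac{1}{8}\right) = \frac{9}{8}$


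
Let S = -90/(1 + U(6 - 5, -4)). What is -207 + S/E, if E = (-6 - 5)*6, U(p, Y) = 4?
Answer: -2274/11 ≈ -206.73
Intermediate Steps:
E = -66 (E = -11*6 = -66)
S = -18 (S = -90/(1 + 4) = -90/5 = -90*1/5 = -18)
-207 + S/E = -207 - 18/(-66) = -207 - 18*(-1/66) = -207 + 3/11 = -2274/11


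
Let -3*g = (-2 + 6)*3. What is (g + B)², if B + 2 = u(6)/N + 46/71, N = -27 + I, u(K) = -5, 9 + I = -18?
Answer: 406627225/14699556 ≈ 27.663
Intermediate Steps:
I = -27 (I = -9 - 18 = -27)
N = -54 (N = -27 - 27 = -54)
g = -4 (g = -(-2 + 6)*3/3 = -4*3/3 = -⅓*12 = -4)
B = -4829/3834 (B = -2 + (-5/(-54) + 46/71) = -2 + (-5*(-1/54) + 46*(1/71)) = -2 + (5/54 + 46/71) = -2 + 2839/3834 = -4829/3834 ≈ -1.2595)
(g + B)² = (-4 - 4829/3834)² = (-20165/3834)² = 406627225/14699556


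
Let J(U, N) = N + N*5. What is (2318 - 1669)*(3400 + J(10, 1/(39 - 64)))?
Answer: 55161106/25 ≈ 2.2064e+6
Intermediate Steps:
J(U, N) = 6*N (J(U, N) = N + 5*N = 6*N)
(2318 - 1669)*(3400 + J(10, 1/(39 - 64))) = (2318 - 1669)*(3400 + 6/(39 - 64)) = 649*(3400 + 6/(-25)) = 649*(3400 + 6*(-1/25)) = 649*(3400 - 6/25) = 649*(84994/25) = 55161106/25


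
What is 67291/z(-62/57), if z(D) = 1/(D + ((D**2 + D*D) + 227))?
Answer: 49908187007/3249 ≈ 1.5361e+7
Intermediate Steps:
z(D) = 1/(227 + D + 2*D**2) (z(D) = 1/(D + ((D**2 + D**2) + 227)) = 1/(D + (2*D**2 + 227)) = 1/(D + (227 + 2*D**2)) = 1/(227 + D + 2*D**2))
67291/z(-62/57) = 67291/(1/(227 - 62/57 + 2*(-62/57)**2)) = 67291/(1/(227 - 62/57 + 2*(3844/3249))) = 67291/(1/(227 - 62/57 + 7688/3249)) = 67291/(1/(741677/3249)) = 67291/(3249/741677) = 67291*(741677/3249) = 49908187007/3249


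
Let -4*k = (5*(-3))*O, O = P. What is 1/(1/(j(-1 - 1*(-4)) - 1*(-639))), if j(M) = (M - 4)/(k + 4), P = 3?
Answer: 38975/61 ≈ 638.93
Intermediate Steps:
O = 3
k = 45/4 (k = -5*(-3)*3/4 = -(-15)*3/4 = -¼*(-45) = 45/4 ≈ 11.250)
j(M) = -16/61 + 4*M/61 (j(M) = (M - 4)/(45/4 + 4) = (-4 + M)/(61/4) = (-4 + M)*(4/61) = -16/61 + 4*M/61)
1/(1/(j(-1 - 1*(-4)) - 1*(-639))) = 1/(1/((-16/61 + 4*(-1 - 1*(-4))/61) - 1*(-639))) = 1/(1/((-16/61 + 4*(-1 + 4)/61) + 639)) = 1/(1/((-16/61 + (4/61)*3) + 639)) = 1/(1/((-16/61 + 12/61) + 639)) = 1/(1/(-4/61 + 639)) = 1/(1/(38975/61)) = 1/(61/38975) = 38975/61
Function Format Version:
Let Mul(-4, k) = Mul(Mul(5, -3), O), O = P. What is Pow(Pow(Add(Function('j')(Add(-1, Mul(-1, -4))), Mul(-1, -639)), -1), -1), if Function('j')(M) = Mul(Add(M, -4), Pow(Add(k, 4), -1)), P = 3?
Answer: Rational(38975, 61) ≈ 638.93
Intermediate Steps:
O = 3
k = Rational(45, 4) (k = Mul(Rational(-1, 4), Mul(Mul(5, -3), 3)) = Mul(Rational(-1, 4), Mul(-15, 3)) = Mul(Rational(-1, 4), -45) = Rational(45, 4) ≈ 11.250)
Function('j')(M) = Add(Rational(-16, 61), Mul(Rational(4, 61), M)) (Function('j')(M) = Mul(Add(M, -4), Pow(Add(Rational(45, 4), 4), -1)) = Mul(Add(-4, M), Pow(Rational(61, 4), -1)) = Mul(Add(-4, M), Rational(4, 61)) = Add(Rational(-16, 61), Mul(Rational(4, 61), M)))
Pow(Pow(Add(Function('j')(Add(-1, Mul(-1, -4))), Mul(-1, -639)), -1), -1) = Pow(Pow(Add(Add(Rational(-16, 61), Mul(Rational(4, 61), Add(-1, Mul(-1, -4)))), Mul(-1, -639)), -1), -1) = Pow(Pow(Add(Add(Rational(-16, 61), Mul(Rational(4, 61), Add(-1, 4))), 639), -1), -1) = Pow(Pow(Add(Add(Rational(-16, 61), Mul(Rational(4, 61), 3)), 639), -1), -1) = Pow(Pow(Add(Add(Rational(-16, 61), Rational(12, 61)), 639), -1), -1) = Pow(Pow(Add(Rational(-4, 61), 639), -1), -1) = Pow(Pow(Rational(38975, 61), -1), -1) = Pow(Rational(61, 38975), -1) = Rational(38975, 61)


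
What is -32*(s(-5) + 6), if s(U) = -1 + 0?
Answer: -160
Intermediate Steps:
s(U) = -1
-32*(s(-5) + 6) = -32*(-1 + 6) = -32*5 = -160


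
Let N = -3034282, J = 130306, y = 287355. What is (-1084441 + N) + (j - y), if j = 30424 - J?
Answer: -4505960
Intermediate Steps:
j = -99882 (j = 30424 - 1*130306 = 30424 - 130306 = -99882)
(-1084441 + N) + (j - y) = (-1084441 - 3034282) + (-99882 - 1*287355) = -4118723 + (-99882 - 287355) = -4118723 - 387237 = -4505960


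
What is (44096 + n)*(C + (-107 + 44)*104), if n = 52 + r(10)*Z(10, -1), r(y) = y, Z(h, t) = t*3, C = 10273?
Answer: 164163078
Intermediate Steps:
Z(h, t) = 3*t
n = 22 (n = 52 + 10*(3*(-1)) = 52 + 10*(-3) = 52 - 30 = 22)
(44096 + n)*(C + (-107 + 44)*104) = (44096 + 22)*(10273 + (-107 + 44)*104) = 44118*(10273 - 63*104) = 44118*(10273 - 6552) = 44118*3721 = 164163078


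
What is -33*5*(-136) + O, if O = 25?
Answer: 22465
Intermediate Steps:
-33*5*(-136) + O = -33*5*(-136) + 25 = -165*(-136) + 25 = 22440 + 25 = 22465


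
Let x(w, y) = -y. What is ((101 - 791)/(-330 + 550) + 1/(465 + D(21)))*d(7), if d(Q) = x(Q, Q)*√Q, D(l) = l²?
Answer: 109361*√7/4983 ≈ 58.066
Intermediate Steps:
d(Q) = -Q^(3/2) (d(Q) = (-Q)*√Q = -Q^(3/2))
((101 - 791)/(-330 + 550) + 1/(465 + D(21)))*d(7) = ((101 - 791)/(-330 + 550) + 1/(465 + 21²))*(-7^(3/2)) = (-690/220 + 1/(465 + 441))*(-7*√7) = (-690*1/220 + 1/906)*(-7*√7) = (-69/22 + 1/906)*(-7*√7) = -(-109361)*√7/4983 = 109361*√7/4983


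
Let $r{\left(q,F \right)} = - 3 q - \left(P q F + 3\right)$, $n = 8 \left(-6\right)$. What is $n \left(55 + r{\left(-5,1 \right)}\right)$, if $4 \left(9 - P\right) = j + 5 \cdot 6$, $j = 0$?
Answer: $-3576$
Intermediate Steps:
$P = \frac{3}{2}$ ($P = 9 - \frac{0 + 5 \cdot 6}{4} = 9 - \frac{0 + 30}{4} = 9 - \frac{15}{2} = \frac{3}{2} \approx 1.5$)
$n = -48$
$r{\left(q,F \right)} = -3 - 3 q - \frac{3 F q}{2}$ ($r{\left(q,F \right)} = - 3 q - \left(\frac{3 q}{2} F + 3\right) = - 3 q - \left(\frac{3 F q}{2} + 3\right) = - 3 q - \left(3 + \frac{3 F q}{2}\right) = -3 - 3 q - \frac{3 F q}{2}$)
$n \left(55 + r{\left(-5,1 \right)}\right) = - 48 \left(55 - \left(-12 - \frac{15}{2}\right)\right) = - 48 \left(55 + \left(-3 + 15 + \frac{15}{2}\right)\right) = - 48 \left(55 + \frac{39}{2}\right) = \left(-48\right) \frac{149}{2} = -3576$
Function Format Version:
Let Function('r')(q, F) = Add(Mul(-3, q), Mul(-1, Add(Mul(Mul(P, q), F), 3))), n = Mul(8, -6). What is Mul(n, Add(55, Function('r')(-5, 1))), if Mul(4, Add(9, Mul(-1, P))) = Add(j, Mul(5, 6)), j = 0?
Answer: -3576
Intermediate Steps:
P = Rational(3, 2) (P = Add(9, Mul(Rational(-1, 4), Add(0, Mul(5, 6)))) = Add(9, Mul(Rational(-1, 4), Add(0, 30))) = Add(9, Mul(Rational(-1, 4), 30)) = Add(9, Rational(-15, 2)) = Rational(3, 2) ≈ 1.5000)
n = -48
Function('r')(q, F) = Add(-3, Mul(-3, q), Mul(Rational(-3, 2), F, q)) (Function('r')(q, F) = Add(Mul(-3, q), Mul(-1, Add(Mul(Mul(Rational(3, 2), q), F), 3))) = Add(Mul(-3, q), Mul(-1, Add(Mul(Rational(3, 2), F, q), 3))) = Add(Mul(-3, q), Mul(-1, Add(3, Mul(Rational(3, 2), F, q)))) = Add(Mul(-3, q), Add(-3, Mul(Rational(-3, 2), F, q))) = Add(-3, Mul(-3, q), Mul(Rational(-3, 2), F, q)))
Mul(n, Add(55, Function('r')(-5, 1))) = Mul(-48, Add(55, Add(-3, Mul(-3, -5), Mul(Rational(-3, 2), 1, -5)))) = Mul(-48, Add(55, Add(-3, 15, Rational(15, 2)))) = Mul(-48, Add(55, Rational(39, 2))) = Mul(-48, Rational(149, 2)) = -3576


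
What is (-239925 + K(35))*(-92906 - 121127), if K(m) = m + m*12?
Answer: 51254482510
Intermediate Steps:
K(m) = 13*m (K(m) = m + 12*m = 13*m)
(-239925 + K(35))*(-92906 - 121127) = (-239925 + 13*35)*(-92906 - 121127) = (-239925 + 455)*(-214033) = -239470*(-214033) = 51254482510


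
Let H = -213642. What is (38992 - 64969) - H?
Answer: 187665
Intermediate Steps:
(38992 - 64969) - H = (38992 - 64969) - 1*(-213642) = -25977 + 213642 = 187665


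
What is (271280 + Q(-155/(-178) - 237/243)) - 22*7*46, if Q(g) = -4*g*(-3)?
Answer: 634859974/2403 ≈ 2.6419e+5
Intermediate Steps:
Q(g) = 12*g
(271280 + Q(-155/(-178) - 237/243)) - 22*7*46 = (271280 + 12*(-155/(-178) - 237/243)) - 22*7*46 = (271280 + 12*(-155*(-1/178) - 237*1/243)) - 154*46 = (271280 + 12*(155/178 - 79/81)) - 7084 = (271280 + 12*(-1507/14418)) - 7084 = (271280 - 3014/2403) - 7084 = 651882826/2403 - 7084 = 634859974/2403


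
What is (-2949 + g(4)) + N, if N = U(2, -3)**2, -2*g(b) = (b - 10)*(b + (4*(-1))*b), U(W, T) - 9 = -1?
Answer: -2921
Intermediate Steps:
U(W, T) = 8 (U(W, T) = 9 - 1 = 8)
g(b) = 3*b*(-10 + b)/2 (g(b) = -(b - 10)*(b + (4*(-1))*b)/2 = -(-10 + b)*(b - 4*b)/2 = -(-10 + b)*(-3*b)/2 = -(-3)*b*(-10 + b)/2 = 3*b*(-10 + b)/2)
N = 64 (N = 8**2 = 64)
(-2949 + g(4)) + N = (-2949 + (3/2)*4*(-10 + 4)) + 64 = (-2949 + (3/2)*4*(-6)) + 64 = (-2949 - 36) + 64 = -2985 + 64 = -2921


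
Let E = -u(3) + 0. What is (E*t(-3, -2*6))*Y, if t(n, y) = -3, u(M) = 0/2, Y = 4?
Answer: 0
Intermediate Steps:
u(M) = 0 (u(M) = 0*(1/2) = 0)
E = 0 (E = -1*0 + 0 = 0 + 0 = 0)
(E*t(-3, -2*6))*Y = (0*(-3))*4 = 0*4 = 0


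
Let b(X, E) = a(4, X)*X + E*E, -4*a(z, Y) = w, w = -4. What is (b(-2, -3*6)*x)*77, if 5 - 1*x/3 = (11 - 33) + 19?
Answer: 595056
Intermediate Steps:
a(z, Y) = 1 (a(z, Y) = -¼*(-4) = 1)
b(X, E) = X + E² (b(X, E) = 1*X + E*E = X + E²)
x = 24 (x = 15 - 3*((11 - 33) + 19) = 15 - 3*(-22 + 19) = 15 - 3*(-3) = 15 + 9 = 24)
(b(-2, -3*6)*x)*77 = ((-2 + (-3*6)²)*24)*77 = ((-2 + (-18)²)*24)*77 = ((-2 + 324)*24)*77 = (322*24)*77 = 7728*77 = 595056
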